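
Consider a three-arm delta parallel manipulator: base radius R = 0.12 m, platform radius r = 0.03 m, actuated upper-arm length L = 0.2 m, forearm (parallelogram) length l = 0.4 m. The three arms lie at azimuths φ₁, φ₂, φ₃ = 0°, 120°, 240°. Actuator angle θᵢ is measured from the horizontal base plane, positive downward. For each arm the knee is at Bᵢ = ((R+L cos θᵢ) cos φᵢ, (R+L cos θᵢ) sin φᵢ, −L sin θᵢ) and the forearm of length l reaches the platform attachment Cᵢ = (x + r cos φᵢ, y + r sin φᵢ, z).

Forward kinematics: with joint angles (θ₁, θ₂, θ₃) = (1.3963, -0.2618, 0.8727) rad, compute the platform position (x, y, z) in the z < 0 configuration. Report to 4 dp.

arm 1 at φ=0.0°: e+L cos θ1 = 0.1247;  centre 1 = (0.1247, 0.0000, -0.1970)
φ2=120.0°: virtual centre (-0.1416, 0.2452, 0.0518), radius l
arm 3 at φ=240.0°: e+L cos θ3 = 0.2186;  centre 3 = (-0.1093, -0.1893, -0.1532)
eliminate P² terms by subtracting sphere 1 from 2 and 3
[-0.5326 0.4905 0.4975]·P = 0.0285;  [-0.4680 -0.3785 0.0875]·P = 0.0169
Cramer: x(z) = -0.0443+0.5363z;  y(z) = 0.0101-0.4319z
into |P−centre ₁|² = l²: 1.4741z² + 0.2040z + -0.0926 = 0;  Δ = 0.5873;  z = -0.3291 or 0.1908 → z<0 root = -0.3291
x = -0.2208, y = 0.1522

(-0.2208, 0.1522, -0.3291)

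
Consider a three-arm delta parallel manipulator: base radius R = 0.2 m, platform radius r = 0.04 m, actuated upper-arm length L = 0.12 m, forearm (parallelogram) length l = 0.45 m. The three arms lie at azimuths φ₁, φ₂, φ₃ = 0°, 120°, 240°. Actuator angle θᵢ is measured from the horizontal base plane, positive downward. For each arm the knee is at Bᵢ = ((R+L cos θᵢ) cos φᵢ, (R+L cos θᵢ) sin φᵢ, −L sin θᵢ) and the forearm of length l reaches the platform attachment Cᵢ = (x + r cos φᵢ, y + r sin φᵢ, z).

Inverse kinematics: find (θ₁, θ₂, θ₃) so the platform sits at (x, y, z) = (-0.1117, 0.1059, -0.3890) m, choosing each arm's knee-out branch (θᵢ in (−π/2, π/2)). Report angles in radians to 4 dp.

φ1=0.0° → target in arm frame (-0.1117, 0.1059)
  A cos θ + B sin θ = C:  0.2717·cos θ + -0.3890·sin θ = -0.2011
  θ1 = atan2(B,A) + arccos(C/0.4745) = 1.0473
arm 2 (φ=120.0°): x'=0.1476, y'=0.0438
  e−x'=0.0124;  (l²−L²−(e−x')²−y'²−z²)/2L = 0.1446
  γ=atan2(-0.3890,0.0124)=-1.5388;  ψ=arccos(0.3716)=1.1901;  θ2=γ+ψ≈-0.3487
rotate P by −φ3: (-0.0359, -0.1497, -0.3890)
  A=0.1959, B=-0.3890, C=(l²−L²−A²−y'²−z²)/(2L)=-0.1000
  γ=atan2(-0.3890,0.1959)=-1.1044;  ψ=arccos(-0.2295)=1.8024;  θ3=γ+ψ≈0.6980

θ₁ = 1.0473, θ₂ = -0.3487, θ₃ = 0.6980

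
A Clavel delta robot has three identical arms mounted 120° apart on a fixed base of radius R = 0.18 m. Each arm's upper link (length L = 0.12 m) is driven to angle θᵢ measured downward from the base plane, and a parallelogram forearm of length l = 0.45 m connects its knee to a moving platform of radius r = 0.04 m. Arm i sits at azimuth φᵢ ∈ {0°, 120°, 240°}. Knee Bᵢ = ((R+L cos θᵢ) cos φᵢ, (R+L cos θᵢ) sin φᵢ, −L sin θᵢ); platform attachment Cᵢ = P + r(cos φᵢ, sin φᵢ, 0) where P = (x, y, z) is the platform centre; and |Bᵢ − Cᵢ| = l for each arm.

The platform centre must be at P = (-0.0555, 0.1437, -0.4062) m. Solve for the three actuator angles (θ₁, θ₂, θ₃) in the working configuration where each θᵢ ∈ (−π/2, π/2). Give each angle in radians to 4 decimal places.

rotate P by −φ1: (-0.0555, 0.1437, -0.4062)
  A cos θ + B sin θ = C:  0.1955·cos θ + -0.4062·sin θ = -0.1490
  θ1 = atan2(B,A) + arccos(C/0.4508) = 0.7855
arm 2 (φ=120.0°): x'=0.1522, y'=-0.0238
  e−x'=-0.0122;  (l²−L²−(e−x')²−y'²−z²)/2L = 0.0933
  θ2 = atan2(B,A) + arccos(C/0.4064) = -0.2616
φ3=240.0° → target in arm frame (-0.0967, -0.1199)
  A=0.2367, B=-0.4062, C=(l²−L²−A²−y'²−z²)/(2L)=-0.1971
  γ=atan2(-0.4062,0.2367)=-1.0432;  ψ=arccos(-0.4192)=2.0034;  θ3=γ+ψ≈0.9602

θ₁ = 0.7855, θ₂ = -0.2616, θ₃ = 0.9602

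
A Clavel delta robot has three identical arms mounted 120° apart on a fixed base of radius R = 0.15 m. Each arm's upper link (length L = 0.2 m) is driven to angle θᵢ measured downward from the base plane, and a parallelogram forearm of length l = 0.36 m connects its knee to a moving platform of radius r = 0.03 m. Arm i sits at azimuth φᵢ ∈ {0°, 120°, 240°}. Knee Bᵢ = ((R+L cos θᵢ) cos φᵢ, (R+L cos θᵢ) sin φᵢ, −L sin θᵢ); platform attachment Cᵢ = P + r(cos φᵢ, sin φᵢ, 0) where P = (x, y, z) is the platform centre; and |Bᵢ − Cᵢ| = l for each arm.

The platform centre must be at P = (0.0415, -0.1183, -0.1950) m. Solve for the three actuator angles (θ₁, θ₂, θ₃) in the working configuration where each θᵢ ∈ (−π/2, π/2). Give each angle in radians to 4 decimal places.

θ₁ = -0.0002, θ₂ = 0.9600, θ₃ = -0.3490

arm 1 (φ=0.0°): x'=0.0415, y'=-0.1183
  e−x'=0.0785;  (l²−L²−(e−x')²−y'²−z²)/2L = 0.0785
  θ1 = atan2(B,A) + arccos(C/0.2102) = -0.0002
arm 2 (φ=120.0°): x'=-0.1232, y'=0.0232
  A cos θ + B sin θ = C:  0.2432·cos θ + -0.1950·sin θ = -0.0203
  θ2 = atan2(B,A) + arccos(C/0.3117) = 0.9600
rotate P by −φ3: (0.0817, 0.0951, -0.1950)
  A cos θ + B sin θ = C:  0.0383·cos θ + -0.1950·sin θ = 0.1027
  θ3 = atan2(B,A) + arccos(C/0.1987) = -0.3490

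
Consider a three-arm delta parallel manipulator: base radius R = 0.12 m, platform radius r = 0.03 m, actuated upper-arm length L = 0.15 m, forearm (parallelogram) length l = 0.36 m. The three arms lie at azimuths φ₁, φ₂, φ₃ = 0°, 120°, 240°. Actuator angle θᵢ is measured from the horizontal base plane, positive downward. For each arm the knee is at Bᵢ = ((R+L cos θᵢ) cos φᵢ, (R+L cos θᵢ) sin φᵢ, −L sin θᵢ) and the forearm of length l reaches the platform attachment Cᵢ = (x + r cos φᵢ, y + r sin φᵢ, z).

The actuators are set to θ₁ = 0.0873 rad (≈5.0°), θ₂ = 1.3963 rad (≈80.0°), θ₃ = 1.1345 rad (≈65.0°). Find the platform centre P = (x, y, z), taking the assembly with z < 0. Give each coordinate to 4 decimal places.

arm 1 at φ=0.0°: e+L cos θ1 = 0.2394;  S1 = (0.2394, 0.0000, -0.0131)
φ2=120.0°: virtual centre (-0.0580, 0.1005, -0.1477), radius l
arm 3 at φ=240.0°: e+L cos θ3 = 0.1534;  S3 = (-0.0767, -0.1328, -0.1359)
|S₂|²−|S₁|² = -0.0222;  |S₃|²−|S₁|² = -0.0155
plane₁₂: -0.5949x+0.2010y+-0.2693z = -0.0222
det = 0.2851;  x = 0.0316+-0.4241z,  y = -0.0169+0.0844z
sphere 1 gives Az²+Bz+C=0 with A=1.1870, B=0.1996, C=-0.0860;  B²−4AC=0.4480;  roots -0.3660, 0.1979;  negative root z = -0.3660
x = 0.1868, y = -0.0478

(0.1868, -0.0478, -0.3660)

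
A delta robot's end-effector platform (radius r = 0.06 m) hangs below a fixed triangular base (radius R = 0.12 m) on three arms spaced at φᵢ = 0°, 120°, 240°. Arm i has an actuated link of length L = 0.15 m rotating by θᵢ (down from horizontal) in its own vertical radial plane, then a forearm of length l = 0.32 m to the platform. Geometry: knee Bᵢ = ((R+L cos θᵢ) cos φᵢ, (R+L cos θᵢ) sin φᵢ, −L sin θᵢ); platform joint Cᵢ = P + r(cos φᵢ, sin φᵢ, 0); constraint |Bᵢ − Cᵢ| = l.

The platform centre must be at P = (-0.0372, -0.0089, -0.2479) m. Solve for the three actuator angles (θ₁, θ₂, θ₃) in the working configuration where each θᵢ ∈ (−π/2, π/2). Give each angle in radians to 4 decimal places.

θ₁ = 0.2618, θ₂ = 0.0006, θ₃ = -0.0871

rotate P by −φ1: (-0.0372, -0.0089, -0.2479)
  e−x'=0.0972;  (l²−L²−(e−x')²−y'²−z²)/2L = 0.0297
  √(A²+B²)=0.2663;  θ1 = -1.1971+1.4589 ≈ 0.2618
φ2=120.0° → target in arm frame (0.0109, 0.0367)
  e−x'=0.0491;  (l²−L²−(e−x')²−y'²−z²)/2L = 0.0490
  √(A²+B²)=0.2527;  θ2 = -1.3752+1.3758 ≈ 0.0006
φ3=240.0° → target in arm frame (0.0263, -0.0278)
  A cos θ + B sin θ = C:  0.0337·cos θ + -0.2479·sin θ = 0.0551
  θ3 = atan2(B,A) + arccos(C/0.2502) = -0.0871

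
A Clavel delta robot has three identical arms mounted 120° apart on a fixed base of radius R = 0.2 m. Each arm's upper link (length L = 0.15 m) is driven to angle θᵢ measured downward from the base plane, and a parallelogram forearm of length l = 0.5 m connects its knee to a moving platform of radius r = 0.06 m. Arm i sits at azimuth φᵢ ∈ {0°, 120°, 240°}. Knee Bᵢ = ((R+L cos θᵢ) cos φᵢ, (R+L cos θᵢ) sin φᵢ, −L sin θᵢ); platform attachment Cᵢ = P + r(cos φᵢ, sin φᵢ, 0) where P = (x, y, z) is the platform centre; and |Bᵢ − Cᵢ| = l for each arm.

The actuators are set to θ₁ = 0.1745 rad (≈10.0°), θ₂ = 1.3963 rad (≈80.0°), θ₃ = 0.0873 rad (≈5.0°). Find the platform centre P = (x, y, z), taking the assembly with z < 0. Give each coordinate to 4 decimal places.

centre 1 = (0.2877·cos0.0°, 0.2877·sin0.0°, -0.0260) = (0.2877, 0.0000, -0.0260)
arm 2 at φ=120.0°: ρ2 = 0.1660;  centre 2 = (-0.0830, 0.1438, -0.1477)
arm 3 at φ=240.0°: ρ3 = 0.2894;  centre 3 = (-0.1447, -0.2507, -0.0131)
subtract pairs → two planes through P
plane₁₂: -0.7415x+0.2876y+-0.2434z = -0.0341
Cramer: x(z) = 0.0273-0.1846z;  y(z) = -0.0481+0.3702z
quadratic in z: (1.1711)z²+(0.1126)z+(-0.1792)=0, √Δ=0.9231 → z ∈ {-0.4422, 0.3460}; z = -0.4422 (taking z<0)
x = 0.1089, y = -0.2118

(0.1089, -0.2118, -0.4422)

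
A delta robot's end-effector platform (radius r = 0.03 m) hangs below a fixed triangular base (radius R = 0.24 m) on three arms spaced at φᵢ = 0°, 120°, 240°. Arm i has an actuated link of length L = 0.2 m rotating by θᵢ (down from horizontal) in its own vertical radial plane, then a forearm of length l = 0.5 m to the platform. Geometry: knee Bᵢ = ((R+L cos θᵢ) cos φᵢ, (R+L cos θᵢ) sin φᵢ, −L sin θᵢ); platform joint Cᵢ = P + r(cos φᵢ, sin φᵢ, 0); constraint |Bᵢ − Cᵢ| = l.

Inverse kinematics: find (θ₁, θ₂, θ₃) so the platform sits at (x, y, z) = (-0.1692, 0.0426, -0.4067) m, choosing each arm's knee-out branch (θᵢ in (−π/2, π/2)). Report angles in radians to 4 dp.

rotate P by −φ1: (-0.1692, 0.0426, -0.4067)
  A=0.3792, B=-0.4067, C=(l²−L²−A²−y'²−z²)/(2L)=-0.2525
  √(A²+B²)=0.5561;  θ1 = -0.8204+2.0422 ≈ 1.2218
rotate P by −φ2: (0.1215, 0.1252, -0.4067)
  A cos θ + B sin θ = C:  0.0885·cos θ + -0.4067·sin θ = 0.0527
  γ=atan2(-0.4067,0.0885)=-1.3565;  ψ=arccos(0.1266)=1.4438;  θ2=γ+ψ≈0.0873
arm 3 (φ=240.0°): x'=0.0477, y'=-0.1678
  A cos θ + B sin θ = C:  0.1623·cos θ + -0.4067·sin θ = -0.0248
  θ3 = atan2(B,A) + arccos(C/0.4379) = 0.4363

θ₁ = 1.2218, θ₂ = 0.0873, θ₃ = 0.4363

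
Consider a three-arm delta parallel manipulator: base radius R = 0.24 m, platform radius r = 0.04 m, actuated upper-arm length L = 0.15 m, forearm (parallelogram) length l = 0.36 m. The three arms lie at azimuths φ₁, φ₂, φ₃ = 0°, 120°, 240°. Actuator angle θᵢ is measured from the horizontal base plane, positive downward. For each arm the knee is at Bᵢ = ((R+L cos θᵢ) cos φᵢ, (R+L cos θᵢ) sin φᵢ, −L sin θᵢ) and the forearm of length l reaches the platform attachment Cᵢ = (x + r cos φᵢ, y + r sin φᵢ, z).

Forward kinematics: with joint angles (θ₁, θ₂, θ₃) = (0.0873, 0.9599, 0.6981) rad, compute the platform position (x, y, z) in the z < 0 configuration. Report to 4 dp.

(0.0652, -0.0247, -0.2326)

centre 1 = (0.3494·cos0.0°, 0.3494·sin0.0°, -0.0131) = (0.3494, 0.0000, -0.0131)
centre 2 = (0.2860·cos120.0°, 0.2860·sin120.0°, -0.1229) = (-0.1430, 0.2477, -0.1229)
φ3=240.0°: virtual centre (-0.1575, -0.2727, -0.0964), radius l
subtract pairs → two planes through P
plane₁₂: -0.9849x+0.4954y+-0.2196z = -0.0254
det = 1.0395;  x = 0.0199+-0.1947z,  y = -0.0116+0.0562z
quadratic in z: (1.0411)z²+(0.1531)z+(-0.0207)=0, √Δ=0.3311 → z ∈ {-0.2326, 0.0855}; z = -0.2326 (taking z<0)
x = 0.0652, y = -0.0247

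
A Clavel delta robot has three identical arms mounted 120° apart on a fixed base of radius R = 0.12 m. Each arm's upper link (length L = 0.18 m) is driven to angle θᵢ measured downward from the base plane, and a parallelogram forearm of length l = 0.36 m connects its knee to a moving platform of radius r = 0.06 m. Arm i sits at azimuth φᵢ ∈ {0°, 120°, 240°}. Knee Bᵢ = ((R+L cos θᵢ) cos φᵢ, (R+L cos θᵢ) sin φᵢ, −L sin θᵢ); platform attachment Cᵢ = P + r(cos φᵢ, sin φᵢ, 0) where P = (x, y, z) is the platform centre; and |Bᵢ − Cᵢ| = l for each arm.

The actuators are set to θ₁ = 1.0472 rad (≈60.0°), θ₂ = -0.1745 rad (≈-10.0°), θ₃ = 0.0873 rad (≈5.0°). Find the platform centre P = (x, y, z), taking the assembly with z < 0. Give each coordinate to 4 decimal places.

S1 = (0.1500·cos0.0°, 0.1500·sin0.0°, -0.1559) = (0.1500, 0.0000, -0.1559)
S2 = (0.2373·cos120.0°, 0.2373·sin120.0°, 0.0313) = (-0.1186, 0.2055, 0.0313)
φ3=240.0°: virtual centre (-0.1197, -0.2073, -0.0157), radius l
|S₂|²−|S₁|² = 0.0105;  |S₃|²−|S₁|² = 0.0107
[-0.5373 0.4110 0.3743]·P = 0.0105;  [-0.5393 -0.4145 0.2804]·P = 0.0107
Cramer: x(z) = -0.0197+0.6085z;  y(z) = -0.0002-0.1153z
quadratic in z: (1.3835)z²+(0.1053)z+(-0.0765)=0, √Δ=0.6592 → z ∈ {-0.2763, 0.2002}; z = -0.2763 (taking z<0)
x = -0.1878, y = 0.0316

(-0.1878, 0.0316, -0.2763)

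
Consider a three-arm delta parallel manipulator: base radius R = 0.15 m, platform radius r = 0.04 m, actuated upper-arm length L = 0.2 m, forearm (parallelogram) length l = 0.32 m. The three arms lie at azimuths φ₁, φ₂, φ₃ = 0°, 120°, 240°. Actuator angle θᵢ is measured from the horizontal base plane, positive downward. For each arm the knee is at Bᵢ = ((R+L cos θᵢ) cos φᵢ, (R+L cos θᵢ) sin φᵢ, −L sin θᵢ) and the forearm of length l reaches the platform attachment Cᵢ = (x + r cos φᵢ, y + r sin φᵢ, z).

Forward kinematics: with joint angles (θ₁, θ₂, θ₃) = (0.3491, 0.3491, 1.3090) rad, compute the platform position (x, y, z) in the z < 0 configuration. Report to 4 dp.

(0.0758, 0.1314, -0.2577)

arm 1 at φ=0.0°: e+L cos θ1 = 0.2979;  centre 1 = (0.2979, 0.0000, -0.0684)
arm 2 at φ=120.0°: e+L cos θ2 = 0.2979;  centre 2 = (-0.1490, 0.2580, -0.0684)
arm 3 at φ=240.0°: e+L cos θ3 = 0.1618;  centre 3 = (-0.0809, -0.1401, -0.1932)
|centre ₂|²−|centre ₁|² = 0.0000;  |centre ₃|²−|centre ₁|² = -0.0300
[-0.8938 0.5160 0.0000]·P = 0.0000;  [-0.7576 -0.2802 -0.2495]·P = -0.0300
Cramer: x(z) = 0.0241-0.2008z;  y(z) = 0.0417-0.3478z
quadratic in z: (1.1612)z²+(0.2177)z+(-0.0210)=0, √Δ=0.3807 → z ∈ {-0.2577, 0.0702}; z = -0.2577 (taking z<0)
x = 0.0758, y = 0.1314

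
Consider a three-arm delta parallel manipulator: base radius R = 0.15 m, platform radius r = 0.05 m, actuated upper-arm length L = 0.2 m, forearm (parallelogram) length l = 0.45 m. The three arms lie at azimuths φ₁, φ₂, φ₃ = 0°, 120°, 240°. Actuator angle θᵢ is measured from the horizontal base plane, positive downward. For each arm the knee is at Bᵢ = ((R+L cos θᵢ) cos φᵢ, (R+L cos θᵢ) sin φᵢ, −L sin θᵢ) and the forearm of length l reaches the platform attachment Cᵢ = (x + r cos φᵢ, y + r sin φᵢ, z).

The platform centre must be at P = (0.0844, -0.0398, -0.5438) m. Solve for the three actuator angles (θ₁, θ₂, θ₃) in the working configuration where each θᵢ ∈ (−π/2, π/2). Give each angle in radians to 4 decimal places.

θ₁ = 0.6982, θ₂ = 1.1344, θ₃ = 0.9600

φ1=0.0° → target in arm frame (0.0844, -0.0398)
  A cos θ + B sin θ = C:  0.0156·cos θ + -0.5438·sin θ = -0.3376
  √(A²+B²)=0.5440;  θ1 = -1.5421+2.2403 ≈ 0.6982
rotate P by −φ2: (-0.0767, -0.0532, -0.5438)
  e−x'=0.1767;  (l²−L²−(e−x')²−y'²−z²)/2L = -0.4181
  γ=atan2(-0.5438,0.1767)=-1.2567;  ψ=arccos(-0.7313)=2.3910;  θ2=γ+ψ≈1.1344
rotate P by −φ3: (-0.0077, 0.0930, -0.5438)
  e−x'=0.1077;  (l²−L²−(e−x')²−y'²−z²)/2L = -0.3837
  √(A²+B²)=0.5544;  θ3 = -1.3752+2.3352 ≈ 0.9600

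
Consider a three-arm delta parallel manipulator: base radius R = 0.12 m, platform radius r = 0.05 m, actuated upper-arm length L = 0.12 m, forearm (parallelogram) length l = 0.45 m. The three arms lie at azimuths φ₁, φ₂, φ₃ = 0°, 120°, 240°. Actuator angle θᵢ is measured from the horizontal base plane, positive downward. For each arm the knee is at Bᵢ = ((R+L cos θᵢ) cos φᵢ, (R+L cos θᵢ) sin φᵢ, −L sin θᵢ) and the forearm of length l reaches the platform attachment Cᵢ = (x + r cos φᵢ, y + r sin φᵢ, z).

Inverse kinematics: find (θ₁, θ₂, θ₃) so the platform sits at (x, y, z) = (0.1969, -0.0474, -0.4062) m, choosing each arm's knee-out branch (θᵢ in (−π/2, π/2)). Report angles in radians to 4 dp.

rotate P by −φ1: (0.1969, -0.0474, -0.4062)
  e−x'=-0.1269;  (l²−L²−(e−x')²−y'²−z²)/2L = 0.0198
  √(A²+B²)=0.4256;  θ1 = -1.8736+1.5243 ≈ -0.3493
φ2=120.0° → target in arm frame (-0.1395, -0.1468)
  A cos θ + B sin θ = C:  0.2095·cos θ + -0.4062·sin θ = -0.1764
  γ=atan2(-0.4062,0.2095)=-1.0946;  ψ=arccos(-0.3860)=1.9671;  θ2=γ+ψ≈0.8725
rotate P by −φ3: (-0.0574, 0.1942, -0.4062)
  e−x'=0.1274;  (l²−L²−(e−x')²−y'²−z²)/2L = -0.1285
  γ=atan2(-0.4062,0.1274)=-1.2669;  ψ=arccos(-0.3020)=1.8775;  θ3=γ+ψ≈0.6107

θ₁ = -0.3493, θ₂ = 0.8725, θ₃ = 0.6107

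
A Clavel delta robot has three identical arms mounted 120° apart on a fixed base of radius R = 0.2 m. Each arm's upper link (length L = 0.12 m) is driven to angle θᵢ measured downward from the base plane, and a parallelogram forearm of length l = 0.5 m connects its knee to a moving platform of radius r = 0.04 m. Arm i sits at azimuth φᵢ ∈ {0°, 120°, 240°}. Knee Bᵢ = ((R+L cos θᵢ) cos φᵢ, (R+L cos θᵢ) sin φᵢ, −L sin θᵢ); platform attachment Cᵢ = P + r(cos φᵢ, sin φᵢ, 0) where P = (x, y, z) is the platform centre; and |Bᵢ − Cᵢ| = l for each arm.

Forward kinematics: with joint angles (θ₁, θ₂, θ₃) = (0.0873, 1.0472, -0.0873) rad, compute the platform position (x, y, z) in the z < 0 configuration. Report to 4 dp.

(0.0600, -0.1416, -0.4368)

φ1=0.0°: virtual centre (0.2795, 0.0000, -0.0105), radius l
arm 2 at φ=120.0°: (R−r)+L cos θ2 = 0.2200;  centre 2 = (-0.1100, 0.1905, -0.1039)
arm 3 at φ=240.0°: (R−r)+L cos θ3 = 0.2795;  centre 3 = (-0.1398, -0.2421, 0.0105)
|centre ₂|²−|centre ₁|² = -0.0191;  |centre ₃|²−|centre ₁|² = 0.0000
plane₁₂: -0.7791x+0.3811y+-0.1869z = -0.0191
det = 0.6968;  x = 0.0132+-0.1070z,  y = -0.0229+0.2718z
into |P−centre ₁|² = l²: 1.0853z² + 0.0655z + -0.1784 = 0;  Δ = 0.7790;  z = -0.4368 or 0.3765 → z<0 root = -0.4368
x = 0.0600, y = -0.1416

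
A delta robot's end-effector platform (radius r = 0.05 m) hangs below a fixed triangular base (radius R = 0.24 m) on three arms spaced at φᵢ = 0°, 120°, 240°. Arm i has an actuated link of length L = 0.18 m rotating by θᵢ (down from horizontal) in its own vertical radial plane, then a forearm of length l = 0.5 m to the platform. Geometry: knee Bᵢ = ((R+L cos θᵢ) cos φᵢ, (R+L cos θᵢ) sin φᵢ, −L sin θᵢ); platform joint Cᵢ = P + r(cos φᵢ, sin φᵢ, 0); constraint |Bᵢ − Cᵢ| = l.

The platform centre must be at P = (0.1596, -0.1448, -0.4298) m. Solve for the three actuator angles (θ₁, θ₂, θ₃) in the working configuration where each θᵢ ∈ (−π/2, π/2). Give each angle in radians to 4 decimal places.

arm 1 (φ=0.0°): x'=0.1596, y'=-0.1448
  e−x'=0.0304;  (l²−L²−(e−x')²−y'²−z²)/2L = 0.0305
  γ=atan2(-0.4298,0.0304)=-1.5002;  ψ=arccos(0.0708)=1.4999;  θ1=γ+ψ≈-0.0002
φ2=120.0° → target in arm frame (-0.2052, -0.0658)
  A=0.3952, B=-0.4298, C=(l²−L²−A²−y'²−z²)/(2L)=-0.3546
  √(A²+B²)=0.5839;  θ2 = -0.8273+2.2234 ≈ 1.3961
arm 3 (φ=240.0°): x'=0.0456, y'=0.2106
  e−x'=0.1444;  (l²−L²−(e−x')²−y'²−z²)/2L = -0.0898
  θ3 = atan2(B,A) + arccos(C/0.4534) = 0.5236

θ₁ = -0.0002, θ₂ = 1.3961, θ₃ = 0.5236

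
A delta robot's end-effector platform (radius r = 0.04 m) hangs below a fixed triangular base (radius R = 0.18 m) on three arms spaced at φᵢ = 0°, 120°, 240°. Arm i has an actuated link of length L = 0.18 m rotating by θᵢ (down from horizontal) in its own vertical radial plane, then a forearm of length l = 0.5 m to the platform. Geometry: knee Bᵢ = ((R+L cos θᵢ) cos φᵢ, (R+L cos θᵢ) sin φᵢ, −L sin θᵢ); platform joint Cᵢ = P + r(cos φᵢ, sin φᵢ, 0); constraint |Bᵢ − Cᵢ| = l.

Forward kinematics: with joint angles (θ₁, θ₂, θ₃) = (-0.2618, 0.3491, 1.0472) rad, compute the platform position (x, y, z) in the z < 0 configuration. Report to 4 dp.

(0.1670, 0.1218, -0.4156)

O1 = (0.3139·cos0.0°, 0.3139·sin0.0°, 0.0466) = (0.3139, 0.0000, 0.0466)
O2 = (0.3091·cos120.0°, 0.3091·sin120.0°, -0.0616) = (-0.1546, 0.2677, -0.0616)
O3 = (0.2300·cos240.0°, 0.2300·sin240.0°, -0.1559) = (-0.1150, -0.1992, -0.1559)
|O₂|²−|O₁|² = -0.0013;  |O₃|²−|O₁|² = -0.0235
plane₁₂: -0.9369x+0.5355y+-0.2163z = -0.0013
Cramer: x(z) = 0.0157-0.3640z;  y(z) = 0.0251-0.2328z
quadratic in z: (1.1867)z²+(0.1122)z+(-0.1583)=0, √Δ=0.8741 → z ∈ {-0.4156, 0.3210}; z = -0.4156 (taking z<0)
x = 0.1670, y = 0.1218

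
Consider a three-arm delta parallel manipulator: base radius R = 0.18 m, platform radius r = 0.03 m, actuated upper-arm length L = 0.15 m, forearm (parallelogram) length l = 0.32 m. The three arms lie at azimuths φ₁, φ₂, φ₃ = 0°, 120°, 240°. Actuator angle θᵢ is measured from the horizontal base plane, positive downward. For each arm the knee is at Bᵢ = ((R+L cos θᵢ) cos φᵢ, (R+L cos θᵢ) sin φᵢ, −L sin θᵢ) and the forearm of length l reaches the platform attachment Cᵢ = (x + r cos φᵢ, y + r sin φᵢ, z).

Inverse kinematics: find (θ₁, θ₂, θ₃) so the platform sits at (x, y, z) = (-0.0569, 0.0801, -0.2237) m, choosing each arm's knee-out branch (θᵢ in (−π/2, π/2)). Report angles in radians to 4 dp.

θ₁ = 0.9599, θ₂ = -0.1742, θ₃ = 0.8724

φ1=0.0° → target in arm frame (-0.0569, 0.0801)
  A=0.2069, B=-0.2237, C=(l²−L²−A²−y'²−z²)/(2L)=-0.0646
  γ=atan2(-0.2237,0.2069)=-0.8244;  ψ=arccos(-0.2118)=1.7843;  θ1=γ+ψ≈0.9599
φ2=120.0° → target in arm frame (0.0978, 0.0092)
  A cos θ + B sin θ = C:  0.0522·cos θ + -0.2237·sin θ = 0.0902
  γ=atan2(-0.2237,0.0522)=-1.3416;  ψ=arccos(0.3925)=1.1674;  θ2=γ+ψ≈-0.1742
arm 3 (φ=240.0°): x'=-0.0409, y'=-0.0893
  A cos θ + B sin θ = C:  0.1909·cos θ + -0.2237·sin θ = -0.0486
  γ=atan2(-0.2237,0.1909)=-0.8643;  ψ=arccos(-0.1651)=1.7367;  θ3=γ+ψ≈0.8724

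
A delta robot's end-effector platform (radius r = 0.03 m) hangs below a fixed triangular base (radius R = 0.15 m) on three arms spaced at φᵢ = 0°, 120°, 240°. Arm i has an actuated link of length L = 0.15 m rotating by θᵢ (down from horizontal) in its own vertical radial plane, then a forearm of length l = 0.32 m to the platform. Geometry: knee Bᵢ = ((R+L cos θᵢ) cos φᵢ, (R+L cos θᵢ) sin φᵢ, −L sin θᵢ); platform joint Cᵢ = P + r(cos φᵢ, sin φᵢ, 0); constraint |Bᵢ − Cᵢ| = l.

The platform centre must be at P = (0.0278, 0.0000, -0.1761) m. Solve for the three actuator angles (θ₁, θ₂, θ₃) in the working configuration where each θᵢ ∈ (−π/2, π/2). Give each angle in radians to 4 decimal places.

arm 1 (φ=0.0°): x'=0.0278, y'=0.0000
  A cos θ + B sin θ = C:  0.0922·cos θ + -0.1761·sin θ = 0.1346
  θ1 = atan2(B,A) + arccos(C/0.1988) = -0.2617
φ2=120.0° → target in arm frame (-0.0139, -0.0241)
  A cos θ + B sin θ = C:  0.1339·cos θ + -0.1761·sin θ = 0.1013
  √(A²+B²)=0.2212;  θ2 = -0.9207+1.0953 ≈ 0.1746
rotate P by −φ3: (-0.0139, 0.0241, -0.1761)
  e−x'=0.1339;  (l²−L²−(e−x')²−y'²−z²)/2L = 0.1013
  γ=atan2(-0.1761,0.1339)=-0.9207;  ψ=arccos(0.4578)=1.0953;  θ3=γ+ψ≈0.1746

θ₁ = -0.2617, θ₂ = 0.1746, θ₃ = 0.1746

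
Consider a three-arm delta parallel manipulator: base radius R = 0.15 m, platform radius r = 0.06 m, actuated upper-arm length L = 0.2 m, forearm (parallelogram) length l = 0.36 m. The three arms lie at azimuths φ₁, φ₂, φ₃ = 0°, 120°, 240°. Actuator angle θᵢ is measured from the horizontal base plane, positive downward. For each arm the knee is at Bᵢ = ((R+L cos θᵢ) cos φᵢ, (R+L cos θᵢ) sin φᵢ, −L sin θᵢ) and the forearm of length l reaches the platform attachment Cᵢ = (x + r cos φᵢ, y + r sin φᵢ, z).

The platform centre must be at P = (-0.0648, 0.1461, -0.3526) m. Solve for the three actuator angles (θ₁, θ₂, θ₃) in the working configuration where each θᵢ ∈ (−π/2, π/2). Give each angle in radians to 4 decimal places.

φ1=0.0° → target in arm frame (-0.0648, 0.1461)
  A cos θ + B sin θ = C:  0.1548·cos θ + -0.3526·sin θ = -0.2001
  γ=atan2(-0.3526,0.1548)=-1.1571;  ψ=arccos(-0.5196)=2.1172;  θ1=γ+ψ≈0.9601
rotate P by −φ2: (0.1589, -0.0169, -0.3526)
  e−x'=-0.0689;  (l²−L²−(e−x')²−y'²−z²)/2L = -0.0994
  γ=atan2(-0.3526,-0.0689)=-1.7638;  ψ=arccos(-0.2767)=1.8512;  θ2=γ+ψ≈0.0873
φ3=240.0° → target in arm frame (-0.0941, -0.1292)
  A cos θ + B sin θ = C:  0.1841·cos θ + -0.3526·sin θ = -0.2133
  θ3 = atan2(B,A) + arccos(C/0.3978) = 1.0472

θ₁ = 0.9601, θ₂ = 0.0873, θ₃ = 1.0472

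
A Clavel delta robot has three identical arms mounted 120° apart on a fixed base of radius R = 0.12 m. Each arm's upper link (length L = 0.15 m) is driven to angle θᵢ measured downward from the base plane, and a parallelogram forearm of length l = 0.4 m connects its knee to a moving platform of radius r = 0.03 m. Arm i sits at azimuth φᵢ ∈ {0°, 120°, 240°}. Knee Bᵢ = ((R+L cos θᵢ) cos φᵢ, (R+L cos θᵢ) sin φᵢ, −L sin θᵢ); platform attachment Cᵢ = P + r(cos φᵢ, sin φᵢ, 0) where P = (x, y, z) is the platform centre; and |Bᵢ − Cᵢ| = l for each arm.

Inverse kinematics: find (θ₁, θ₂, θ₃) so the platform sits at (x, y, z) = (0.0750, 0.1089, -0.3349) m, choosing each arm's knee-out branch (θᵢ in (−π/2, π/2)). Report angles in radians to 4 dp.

θ₁ = -0.0875, θ₂ = -0.0003, θ₃ = 0.7852

arm 1 (φ=0.0°): x'=0.0750, y'=0.1089
  A cos θ + B sin θ = C:  0.0150·cos θ + -0.3349·sin θ = 0.0442
  √(A²+B²)=0.3352;  θ1 = -1.5260+1.4386 ≈ -0.0875
arm 2 (φ=120.0°): x'=0.0568, y'=-0.1194
  e−x'=0.0332;  (l²−L²−(e−x')²−y'²−z²)/2L = 0.0333
  γ=atan2(-0.3349,0.0332)=-1.4720;  ψ=arccos(0.0989)=1.4717;  θ2=γ+ψ≈-0.0003
rotate P by −φ3: (-0.1318, 0.0105, -0.3349)
  e−x'=0.2218;  (l²−L²−(e−x')²−y'²−z²)/2L = -0.0799
  γ=atan2(-0.3349,0.2218)=-0.9858;  ψ=arccos(-0.1989)=1.7710;  θ3=γ+ψ≈0.7852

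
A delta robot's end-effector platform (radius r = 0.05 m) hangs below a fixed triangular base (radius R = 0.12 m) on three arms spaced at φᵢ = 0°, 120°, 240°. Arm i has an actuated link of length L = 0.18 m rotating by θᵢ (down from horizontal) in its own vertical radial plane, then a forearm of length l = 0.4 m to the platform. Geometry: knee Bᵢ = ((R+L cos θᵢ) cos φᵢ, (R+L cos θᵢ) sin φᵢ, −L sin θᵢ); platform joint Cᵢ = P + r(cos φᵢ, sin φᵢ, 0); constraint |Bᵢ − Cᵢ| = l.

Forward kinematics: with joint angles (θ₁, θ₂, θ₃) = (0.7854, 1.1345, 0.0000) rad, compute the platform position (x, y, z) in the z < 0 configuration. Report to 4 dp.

φ1=0.0°: virtual centre (0.1973, 0.0000, -0.1273), radius l
arm 2 at φ=120.0°: e+L cos θ2 = 0.1461;  O2 = (-0.0730, 0.1265, -0.1631)
O3 = (0.2500·cos240.0°, 0.2500·sin240.0°, 0.0000) = (-0.1250, -0.2165, 0.0000)
|O₂|²−|O₁|² = -0.0072;  |O₃|²−|O₁|² = 0.0074
[-0.5406 0.2530 -0.0717]·P = -0.0072;  [-0.6446 -0.4330 0.2546]·P = 0.0074
det = 0.3972;  x = 0.0031+0.0840z,  y = -0.0217+0.4629z
into |P−O₁|² = l²: 1.2213z² + 0.2019z + -0.1056 = 0;  Δ = 0.5568;  z = -0.3881 or 0.2228 → z<0 root = -0.3881
x = -0.0295, y = -0.2013

(-0.0295, -0.2013, -0.3881)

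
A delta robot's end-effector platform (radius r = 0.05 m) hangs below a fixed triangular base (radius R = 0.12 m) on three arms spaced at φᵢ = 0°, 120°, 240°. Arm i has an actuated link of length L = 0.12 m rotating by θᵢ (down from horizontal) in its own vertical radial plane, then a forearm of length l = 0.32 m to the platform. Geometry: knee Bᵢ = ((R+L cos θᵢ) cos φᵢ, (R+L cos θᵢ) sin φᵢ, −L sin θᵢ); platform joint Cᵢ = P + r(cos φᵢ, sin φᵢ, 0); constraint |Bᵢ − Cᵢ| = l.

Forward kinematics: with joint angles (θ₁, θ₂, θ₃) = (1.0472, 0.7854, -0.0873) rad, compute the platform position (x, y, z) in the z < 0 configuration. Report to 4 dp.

S1 = (0.1300·cos0.0°, 0.1300·sin0.0°, -0.1039) = (0.1300, 0.0000, -0.1039)
arm 2 at φ=120.0°: e+L cos θ2 = 0.1549;  S2 = (-0.0774, 0.1341, -0.0849)
arm 3 at φ=240.0°: e+L cos θ3 = 0.1895;  S3 = (-0.0948, -0.1641, 0.0105)
|S₂|²−|S₁|² = 0.0035;  |S₃|²−|S₁|² = 0.0083
plane₁₂: -0.4149x+0.2682y+0.0381z = 0.0035
det = 0.2568;  x = -0.0132+0.2877z,  y = -0.0074+0.3028z
sphere 1 gives Az²+Bz+C=0 with A=1.1745, B=0.1210, C=-0.0711;  B²−4AC=0.3484;  roots -0.3028, 0.1998;  negative root z = -0.3028
x = -0.1003, y = -0.0991

(-0.1003, -0.0991, -0.3028)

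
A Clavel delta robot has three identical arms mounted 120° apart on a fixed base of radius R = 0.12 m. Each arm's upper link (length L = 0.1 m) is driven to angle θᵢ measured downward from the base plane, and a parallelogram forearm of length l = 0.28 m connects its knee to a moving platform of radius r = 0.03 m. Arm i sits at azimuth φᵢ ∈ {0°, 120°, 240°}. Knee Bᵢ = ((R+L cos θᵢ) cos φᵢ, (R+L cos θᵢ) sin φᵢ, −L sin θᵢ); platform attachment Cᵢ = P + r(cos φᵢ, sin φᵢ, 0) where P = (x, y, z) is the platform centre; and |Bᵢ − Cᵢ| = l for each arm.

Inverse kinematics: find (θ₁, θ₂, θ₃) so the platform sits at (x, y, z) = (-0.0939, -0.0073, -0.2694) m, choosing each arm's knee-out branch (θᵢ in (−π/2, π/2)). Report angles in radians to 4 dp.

θ₁ = 1.2217, θ₂ = 0.4366, θ₃ = 0.3497

arm 1 (φ=0.0°): x'=-0.0939, y'=-0.0073
  A cos θ + B sin θ = C:  0.1839·cos θ + -0.2694·sin θ = -0.1902
  γ=atan2(-0.2694,0.1839)=-0.9718;  ψ=arccos(-0.5832)=2.1935;  θ1=γ+ψ≈1.2217
φ2=120.0° → target in arm frame (0.0406, 0.0850)
  A cos θ + B sin θ = C:  0.0494·cos θ + -0.2694·sin θ = -0.0692
  √(A²+B²)=0.2739;  θ2 = -1.3895+1.8261 ≈ 0.4366
arm 3 (φ=240.0°): x'=0.0533, y'=-0.0777
  A cos θ + B sin θ = C:  0.0367·cos θ + -0.2694·sin θ = -0.0578
  γ=atan2(-0.2694,0.0367)=-1.4353;  ψ=arccos(-0.2125)=1.7850;  θ3=γ+ψ≈0.3497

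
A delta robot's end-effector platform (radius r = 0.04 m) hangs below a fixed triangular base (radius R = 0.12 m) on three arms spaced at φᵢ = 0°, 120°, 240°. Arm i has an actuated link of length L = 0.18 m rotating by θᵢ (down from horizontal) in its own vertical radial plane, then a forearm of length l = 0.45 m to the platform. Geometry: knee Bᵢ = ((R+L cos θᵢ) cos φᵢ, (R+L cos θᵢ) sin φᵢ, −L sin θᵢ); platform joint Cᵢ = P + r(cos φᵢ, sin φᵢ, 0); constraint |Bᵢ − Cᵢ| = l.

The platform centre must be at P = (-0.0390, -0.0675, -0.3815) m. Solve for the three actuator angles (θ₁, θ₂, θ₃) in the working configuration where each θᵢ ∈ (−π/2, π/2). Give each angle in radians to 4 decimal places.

φ1=0.0° → target in arm frame (-0.0390, -0.0675)
  e−x'=0.1190;  (l²−L²−(e−x')²−y'²−z²)/2L = 0.0162
  γ=atan2(-0.3815,0.1190)=-1.2684;  ψ=arccos(0.0406)=1.5302;  θ1=γ+ψ≈0.2618
arm 2 (φ=120.0°): x'=-0.0390, y'=0.0675
  A=0.1190, B=-0.3815, C=(l²−L²−A²−y'²−z²)/(2L)=0.0162
  γ=atan2(-0.3815,0.1190)=-1.2685;  ψ=arccos(0.0406)=1.5301;  θ2=γ+ψ≈0.2616
arm 3 (φ=240.0°): x'=0.0780, y'=0.0000
  A=0.0020, B=-0.3815, C=(l²−L²−A²−y'²−z²)/(2L)=0.0682
  θ3 = atan2(B,A) + arccos(C/0.3815) = -0.1744

θ₁ = 0.2618, θ₂ = 0.2616, θ₃ = -0.1744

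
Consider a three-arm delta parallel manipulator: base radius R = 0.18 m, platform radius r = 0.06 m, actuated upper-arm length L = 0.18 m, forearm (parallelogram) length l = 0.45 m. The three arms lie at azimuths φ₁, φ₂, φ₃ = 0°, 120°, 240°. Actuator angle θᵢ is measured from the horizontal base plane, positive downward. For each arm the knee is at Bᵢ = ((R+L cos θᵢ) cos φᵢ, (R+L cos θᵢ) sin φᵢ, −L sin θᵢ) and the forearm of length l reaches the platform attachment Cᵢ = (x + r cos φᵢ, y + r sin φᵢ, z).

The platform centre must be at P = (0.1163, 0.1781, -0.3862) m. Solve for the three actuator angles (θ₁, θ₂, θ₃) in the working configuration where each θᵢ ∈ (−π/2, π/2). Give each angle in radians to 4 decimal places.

θ₁ = 0.0872, θ₂ = 0.1743, θ₃ = 1.2214

rotate P by −φ1: (0.1163, 0.1781, -0.3862)
  A=0.0037, B=-0.3862, C=(l²−L²−A²−y'²−z²)/(2L)=-0.0300
  θ1 = atan2(B,A) + arccos(C/0.3862) = 0.0872
rotate P by −φ2: (0.0961, -0.1898, -0.3862)
  e−x'=0.0239;  (l²−L²−(e−x')²−y'²−z²)/2L = -0.0434
  √(A²+B²)=0.3869;  θ2 = -1.5090+1.6833 ≈ 0.1743
arm 3 (φ=240.0°): x'=-0.2124, y'=0.0117
  A=0.3324, B=-0.3862, C=(l²−L²−A²−y'²−z²)/(2L)=-0.2491
  θ3 = atan2(B,A) + arccos(C/0.5095) = 1.2214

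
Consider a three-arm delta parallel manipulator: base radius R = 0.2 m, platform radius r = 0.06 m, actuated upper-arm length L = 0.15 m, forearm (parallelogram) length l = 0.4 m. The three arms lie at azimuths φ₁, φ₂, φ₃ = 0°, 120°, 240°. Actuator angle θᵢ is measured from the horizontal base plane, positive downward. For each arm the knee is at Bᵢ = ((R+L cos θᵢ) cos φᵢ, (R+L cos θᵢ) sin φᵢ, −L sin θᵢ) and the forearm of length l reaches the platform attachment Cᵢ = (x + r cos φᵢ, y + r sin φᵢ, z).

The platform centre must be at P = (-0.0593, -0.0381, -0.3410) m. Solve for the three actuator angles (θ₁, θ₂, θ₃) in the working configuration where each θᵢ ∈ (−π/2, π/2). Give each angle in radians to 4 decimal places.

arm 1 (φ=0.0°): x'=-0.0593, y'=-0.0381
  A=0.1993, B=-0.3410, C=(l²−L²−A²−y'²−z²)/(2L)=-0.0665
  γ=atan2(-0.3410,0.1993)=-1.0419;  ψ=arccos(-0.1684)=1.7400;  θ1=γ+ψ≈0.6981
rotate P by −φ2: (-0.0033, 0.0704, -0.3410)
  A=0.1433, B=-0.3410, C=(l²−L²−A²−y'²−z²)/(2L)=-0.0143
  √(A²+B²)=0.3699;  θ2 = -1.1729+1.6094 ≈ 0.4366
arm 3 (φ=240.0°): x'=0.0626, y'=-0.0323
  A cos θ + B sin θ = C:  0.0774·cos θ + -0.3410·sin θ = 0.0473
  √(A²+B²)=0.3497;  θ3 = -1.3477+1.4351 ≈ 0.0874

θ₁ = 0.6981, θ₂ = 0.4366, θ₃ = 0.0874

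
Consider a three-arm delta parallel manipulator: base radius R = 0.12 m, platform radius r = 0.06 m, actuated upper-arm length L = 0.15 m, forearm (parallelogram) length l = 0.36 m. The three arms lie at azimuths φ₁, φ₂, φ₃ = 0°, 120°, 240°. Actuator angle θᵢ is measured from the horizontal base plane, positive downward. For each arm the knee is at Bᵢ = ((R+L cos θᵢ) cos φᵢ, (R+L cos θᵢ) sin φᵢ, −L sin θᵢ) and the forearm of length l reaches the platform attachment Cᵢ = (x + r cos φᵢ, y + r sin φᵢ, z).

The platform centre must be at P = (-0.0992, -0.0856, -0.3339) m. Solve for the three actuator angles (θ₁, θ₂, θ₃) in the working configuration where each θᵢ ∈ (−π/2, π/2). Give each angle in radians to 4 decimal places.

θ₁ = 0.7854, θ₂ = 0.5234, θ₃ = -0.0873

arm 1 (φ=0.0°): x'=-0.0992, y'=-0.0856
  A=0.1592, B=-0.3339, C=(l²−L²−A²−y'²−z²)/(2L)=-0.1235
  √(A²+B²)=0.3699;  θ1 = -1.1259+1.9113 ≈ 0.7854
arm 2 (φ=120.0°): x'=-0.0245, y'=0.1287
  A=0.0845, B=-0.3339, C=(l²−L²−A²−y'²−z²)/(2L)=-0.0937
  θ2 = atan2(B,A) + arccos(C/0.3444) = 0.5234
φ3=240.0° → target in arm frame (0.1237, -0.0431)
  e−x'=-0.0637;  (l²−L²−(e−x')²−y'²−z²)/2L = -0.0344
  √(A²+B²)=0.3399;  θ3 = -1.7594+1.6721 ≈ -0.0873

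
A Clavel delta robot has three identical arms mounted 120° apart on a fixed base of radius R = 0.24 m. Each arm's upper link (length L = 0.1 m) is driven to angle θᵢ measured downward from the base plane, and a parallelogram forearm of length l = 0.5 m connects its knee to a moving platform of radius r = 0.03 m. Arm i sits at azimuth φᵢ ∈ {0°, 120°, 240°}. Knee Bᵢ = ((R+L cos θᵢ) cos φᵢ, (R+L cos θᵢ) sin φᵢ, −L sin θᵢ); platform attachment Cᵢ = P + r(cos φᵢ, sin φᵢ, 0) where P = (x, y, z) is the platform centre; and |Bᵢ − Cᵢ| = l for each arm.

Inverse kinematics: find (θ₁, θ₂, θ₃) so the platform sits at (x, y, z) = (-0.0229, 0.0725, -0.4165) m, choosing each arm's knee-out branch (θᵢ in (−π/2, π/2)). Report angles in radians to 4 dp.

θ₁ = 0.4361, θ₂ = -0.2623, θ₃ = 0.6104

φ1=0.0° → target in arm frame (-0.0229, 0.0725)
  A cos θ + B sin θ = C:  0.2329·cos θ + -0.4165·sin θ = 0.0351
  √(A²+B²)=0.4772;  θ1 = -1.0609+1.4971 ≈ 0.4361
arm 2 (φ=120.0°): x'=0.0742, y'=-0.0164
  A=0.1358, B=-0.4165, C=(l²−L²−A²−y'²−z²)/(2L)=0.2391
  √(A²+B²)=0.4381;  θ2 = -1.2557+0.9934 ≈ -0.2623
rotate P by −φ3: (-0.0513, -0.0561, -0.4165)
  e−x'=0.2613;  (l²−L²−(e−x')²−y'²−z²)/2L = -0.0246
  γ=atan2(-0.4165,0.2613)=-1.0104;  ψ=arccos(-0.0500)=1.6208;  θ3=γ+ψ≈0.6104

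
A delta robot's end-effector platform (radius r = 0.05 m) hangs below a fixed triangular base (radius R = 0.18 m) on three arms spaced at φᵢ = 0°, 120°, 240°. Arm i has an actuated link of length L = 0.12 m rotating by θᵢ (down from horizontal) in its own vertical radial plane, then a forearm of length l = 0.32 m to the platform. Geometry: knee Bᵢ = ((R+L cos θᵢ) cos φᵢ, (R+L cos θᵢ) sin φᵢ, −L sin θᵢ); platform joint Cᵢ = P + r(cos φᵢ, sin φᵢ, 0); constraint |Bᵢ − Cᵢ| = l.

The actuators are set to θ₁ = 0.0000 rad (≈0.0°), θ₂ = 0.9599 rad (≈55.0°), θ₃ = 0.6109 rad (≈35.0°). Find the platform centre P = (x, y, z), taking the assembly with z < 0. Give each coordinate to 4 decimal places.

centre 1 = (0.2500·cos0.0°, 0.2500·sin0.0°, 0.0000) = (0.2500, 0.0000, 0.0000)
arm 2 at φ=120.0°: (R−r)+L cos θ2 = 0.1988;  centre 2 = (-0.0994, 0.1722, -0.0983)
φ3=240.0°: virtual centre (-0.1141, -0.1977, -0.0688), radius l
eliminate P² terms by subtracting sphere 1 from 2 and 3
linear system: -0.6988x+0.3444y = -0.0133−-0.1966z; -0.7283x+-0.3954y = -0.0056−-0.1377z
Cramer: x(z) = 0.0137-0.2374z;  y(z) = -0.0109+0.0891z
sphere 1 gives Az²+Bz+C=0 with A=1.0643, B=0.1103, C=-0.0464;  B²−4AC=0.2098;  roots -0.2670, 0.1634;  negative root z = -0.2670
x = 0.0771, y = -0.0347

(0.0771, -0.0347, -0.2670)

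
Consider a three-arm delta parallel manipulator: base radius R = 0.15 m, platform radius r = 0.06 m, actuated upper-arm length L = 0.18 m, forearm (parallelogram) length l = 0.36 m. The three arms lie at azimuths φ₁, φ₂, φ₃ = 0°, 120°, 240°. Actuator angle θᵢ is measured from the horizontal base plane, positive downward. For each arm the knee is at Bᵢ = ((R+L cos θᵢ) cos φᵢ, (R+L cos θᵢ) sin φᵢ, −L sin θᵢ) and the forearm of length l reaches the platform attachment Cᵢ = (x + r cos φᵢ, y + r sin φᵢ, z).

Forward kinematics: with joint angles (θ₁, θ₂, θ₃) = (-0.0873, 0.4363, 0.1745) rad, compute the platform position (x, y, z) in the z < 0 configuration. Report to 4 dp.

centre 1 = (0.2693·cos0.0°, 0.2693·sin0.0°, 0.0157) = (0.2693, 0.0000, 0.0157)
arm 2 at φ=120.0°: (R−r)+L cos θ2 = 0.2531;  centre 2 = (-0.1266, 0.2192, -0.0761)
arm 3 at φ=240.0°: (R−r)+L cos θ3 = 0.2673;  centre 3 = (-0.1336, -0.2315, -0.0313)
eliminate P² terms by subtracting sphere 1 from 2 and 3
plane₁₂: -0.7918x+0.4384y+-0.1835z = -0.0029
det = 0.7199;  x = 0.0021+-0.1752z,  y = -0.0029+0.1022z
sphere 1 gives Az²+Bz+C=0 with A=1.0411, B=0.0617, C=-0.0579;  B²−4AC=0.2451;  roots -0.2674, 0.2081;  negative root z = -0.2674
x = 0.0489, y = -0.0302

(0.0489, -0.0302, -0.2674)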